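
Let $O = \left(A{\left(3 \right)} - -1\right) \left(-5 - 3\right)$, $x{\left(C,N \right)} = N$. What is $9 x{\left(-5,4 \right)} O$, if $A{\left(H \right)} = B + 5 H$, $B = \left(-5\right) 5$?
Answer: $2592$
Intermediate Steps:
$B = -25$
$A{\left(H \right)} = -25 + 5 H$
$O = 72$ ($O = \left(\left(-25 + 5 \cdot 3\right) - -1\right) \left(-5 - 3\right) = \left(\left(-25 + 15\right) + 1\right) \left(-8\right) = \left(-10 + 1\right) \left(-8\right) = \left(-9\right) \left(-8\right) = 72$)
$9 x{\left(-5,4 \right)} O = 9 \cdot 4 \cdot 72 = 36 \cdot 72 = 2592$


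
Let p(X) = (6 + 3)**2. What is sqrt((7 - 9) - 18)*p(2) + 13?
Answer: 13 + 162*I*sqrt(5) ≈ 13.0 + 362.24*I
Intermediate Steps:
p(X) = 81 (p(X) = 9**2 = 81)
sqrt((7 - 9) - 18)*p(2) + 13 = sqrt((7 - 9) - 18)*81 + 13 = sqrt(-2 - 18)*81 + 13 = sqrt(-20)*81 + 13 = (2*I*sqrt(5))*81 + 13 = 162*I*sqrt(5) + 13 = 13 + 162*I*sqrt(5)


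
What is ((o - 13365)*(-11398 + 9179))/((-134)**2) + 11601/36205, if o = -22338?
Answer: 2868547875741/650096980 ≈ 4412.5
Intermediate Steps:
((o - 13365)*(-11398 + 9179))/((-134)**2) + 11601/36205 = ((-22338 - 13365)*(-11398 + 9179))/((-134)**2) + 11601/36205 = -35703*(-2219)/17956 + 11601*(1/36205) = 79224957*(1/17956) + 11601/36205 = 79224957/17956 + 11601/36205 = 2868547875741/650096980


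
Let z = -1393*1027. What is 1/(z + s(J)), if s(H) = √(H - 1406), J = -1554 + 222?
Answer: -1430611/2046647836059 - 37*I*√2/2046647836059 ≈ -6.99e-7 - 2.5567e-11*I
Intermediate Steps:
J = -1332
z = -1430611
s(H) = √(-1406 + H)
1/(z + s(J)) = 1/(-1430611 + √(-1406 - 1332)) = 1/(-1430611 + √(-2738)) = 1/(-1430611 + 37*I*√2)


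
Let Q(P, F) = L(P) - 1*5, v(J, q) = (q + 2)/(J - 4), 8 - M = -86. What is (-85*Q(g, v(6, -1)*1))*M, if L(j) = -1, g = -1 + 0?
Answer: 47940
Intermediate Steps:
M = 94 (M = 8 - 1*(-86) = 8 + 86 = 94)
v(J, q) = (2 + q)/(-4 + J)
g = -1
Q(P, F) = -6 (Q(P, F) = -1 - 1*5 = -1 - 5 = -6)
(-85*Q(g, v(6, -1)*1))*M = -85*(-6)*94 = 510*94 = 47940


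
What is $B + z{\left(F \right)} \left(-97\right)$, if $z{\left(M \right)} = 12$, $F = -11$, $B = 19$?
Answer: $-1145$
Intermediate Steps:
$B + z{\left(F \right)} \left(-97\right) = 19 + 12 \left(-97\right) = 19 - 1164 = -1145$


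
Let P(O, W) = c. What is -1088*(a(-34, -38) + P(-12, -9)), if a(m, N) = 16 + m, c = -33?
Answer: 55488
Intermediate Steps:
P(O, W) = -33
-1088*(a(-34, -38) + P(-12, -9)) = -1088*((16 - 34) - 33) = -1088*(-18 - 33) = -1088*(-51) = 55488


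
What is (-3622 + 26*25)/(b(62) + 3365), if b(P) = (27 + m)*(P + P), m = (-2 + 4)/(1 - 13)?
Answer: -8916/20077 ≈ -0.44409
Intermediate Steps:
m = -1/6 (m = 2/(-12) = 2*(-1/12) = -1/6 ≈ -0.16667)
b(P) = 161*P/3 (b(P) = (27 - 1/6)*(P + P) = 161*(2*P)/6 = 161*P/3)
(-3622 + 26*25)/(b(62) + 3365) = (-3622 + 26*25)/((161/3)*62 + 3365) = (-3622 + 650)/(9982/3 + 3365) = -2972/20077/3 = -2972*3/20077 = -8916/20077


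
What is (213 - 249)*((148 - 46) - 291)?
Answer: 6804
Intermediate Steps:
(213 - 249)*((148 - 46) - 291) = -36*(102 - 291) = -36*(-189) = 6804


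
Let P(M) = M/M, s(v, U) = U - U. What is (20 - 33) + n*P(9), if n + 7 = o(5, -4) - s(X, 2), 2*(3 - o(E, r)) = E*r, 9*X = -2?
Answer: -7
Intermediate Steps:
X = -2/9 (X = (⅑)*(-2) = -2/9 ≈ -0.22222)
s(v, U) = 0
o(E, r) = 3 - E*r/2
n = 6 (n = -7 + ((3 - ½*5*(-4)) - 1*0) = -7 + ((3 + 10) + 0) = -7 + (13 + 0) = -7 + 13 = 6)
P(M) = 1
(20 - 33) + n*P(9) = (20 - 33) + 6*1 = -13 + 6 = -7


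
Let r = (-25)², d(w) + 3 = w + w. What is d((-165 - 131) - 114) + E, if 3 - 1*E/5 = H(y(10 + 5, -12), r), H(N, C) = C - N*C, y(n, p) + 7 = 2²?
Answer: -13308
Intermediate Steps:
y(n, p) = -3 (y(n, p) = -7 + 2² = -7 + 4 = -3)
d(w) = -3 + 2*w (d(w) = -3 + (w + w) = -3 + 2*w)
r = 625
H(N, C) = C - C*N
E = -12485 (E = 15 - 3125*(1 - 1*(-3)) = 15 - 3125*(1 + 3) = 15 - 3125*4 = 15 - 5*2500 = 15 - 12500 = -12485)
d((-165 - 131) - 114) + E = (-3 + 2*((-165 - 131) - 114)) - 12485 = (-3 + 2*(-296 - 114)) - 12485 = (-3 + 2*(-410)) - 12485 = (-3 - 820) - 12485 = -823 - 12485 = -13308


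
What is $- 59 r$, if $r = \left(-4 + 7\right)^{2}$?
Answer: $-531$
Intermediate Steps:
$r = 9$ ($r = 3^{2} = 9$)
$- 59 r = \left(-59\right) 9 = -531$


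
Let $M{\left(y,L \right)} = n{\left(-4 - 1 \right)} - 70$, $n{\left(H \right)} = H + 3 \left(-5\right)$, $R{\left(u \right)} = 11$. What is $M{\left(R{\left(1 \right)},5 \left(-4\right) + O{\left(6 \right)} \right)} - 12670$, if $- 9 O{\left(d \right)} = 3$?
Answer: $-12760$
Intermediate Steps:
$O{\left(d \right)} = - \frac{1}{3}$ ($O{\left(d \right)} = \left(- \frac{1}{9}\right) 3 = - \frac{1}{3}$)
$n{\left(H \right)} = -15 + H$ ($n{\left(H \right)} = H - 15 = -15 + H$)
$M{\left(y,L \right)} = -90$ ($M{\left(y,L \right)} = \left(-15 - 5\right) - 70 = -20 - 70 = -90$)
$M{\left(R{\left(1 \right)},5 \left(-4\right) + O{\left(6 \right)} \right)} - 12670 = -90 - 12670 = -12760$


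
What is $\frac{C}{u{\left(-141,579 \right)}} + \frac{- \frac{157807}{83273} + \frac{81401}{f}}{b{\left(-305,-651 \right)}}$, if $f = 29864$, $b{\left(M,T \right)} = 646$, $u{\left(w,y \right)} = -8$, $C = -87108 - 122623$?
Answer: $\frac{42116994075663859}{1606514707312} \approx 26216.0$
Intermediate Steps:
$C = -209731$ ($C = -87108 - 122623 = -209731$)
$\frac{C}{u{\left(-141,579 \right)}} + \frac{- \frac{157807}{83273} + \frac{81401}{f}}{b{\left(-305,-651 \right)}} = - \frac{209731}{-8} + \frac{- \frac{157807}{83273} + \frac{81401}{29864}}{646} = \left(-209731\right) \left(- \frac{1}{8}\right) + \left(\left(-157807\right) \frac{1}{83273} + 81401 \cdot \frac{1}{29864}\right) \frac{1}{646} = \frac{209731}{8} + \left(- \frac{157807}{83273} + \frac{81401}{29864}\right) \frac{1}{646} = \frac{209731}{8} + \frac{2065757225}{2486864872} \cdot \frac{1}{646} = \frac{209731}{8} + \frac{2065757225}{1606514707312} = \frac{42116994075663859}{1606514707312}$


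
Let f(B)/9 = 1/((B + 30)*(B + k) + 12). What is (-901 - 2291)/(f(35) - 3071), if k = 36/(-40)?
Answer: 106968/102913 ≈ 1.0394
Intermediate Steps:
k = -9/10 (k = 36*(-1/40) = -9/10 ≈ -0.90000)
f(B) = 9/(12 + (30 + B)*(-9/10 + B)) (f(B) = 9/((B + 30)*(B - 9/10) + 12) = 9/((30 + B)*(-9/10 + B) + 12) = 9/(12 + (30 + B)*(-9/10 + B)))
(-901 - 2291)/(f(35) - 3071) = (-901 - 2291)/(90/(-150 + 10*35² + 291*35) - 3071) = -3192/(90/(-150 + 10*1225 + 10185) - 3071) = -3192/(90/(-150 + 12250 + 10185) - 3071) = -3192/(90/22285 - 3071) = -3192/(90*(1/22285) - 3071) = -3192/(18/4457 - 3071) = -3192/(-13687429/4457) = -3192*(-4457/13687429) = 106968/102913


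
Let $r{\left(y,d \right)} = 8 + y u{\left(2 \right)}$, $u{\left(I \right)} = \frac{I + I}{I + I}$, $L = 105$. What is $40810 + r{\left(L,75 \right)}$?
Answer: $40923$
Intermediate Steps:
$u{\left(I \right)} = 1$ ($u{\left(I \right)} = \frac{2 I}{2 I} = 2 I \frac{1}{2 I} = 1$)
$r{\left(y,d \right)} = 8 + y$ ($r{\left(y,d \right)} = 8 + y 1 = 8 + y$)
$40810 + r{\left(L,75 \right)} = 40810 + \left(8 + 105\right) = 40810 + 113 = 40923$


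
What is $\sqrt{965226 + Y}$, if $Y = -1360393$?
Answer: $i \sqrt{395167} \approx 628.62 i$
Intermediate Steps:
$\sqrt{965226 + Y} = \sqrt{965226 - 1360393} = \sqrt{-395167} = i \sqrt{395167}$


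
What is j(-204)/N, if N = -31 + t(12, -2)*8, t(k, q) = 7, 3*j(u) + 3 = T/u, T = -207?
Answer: -9/340 ≈ -0.026471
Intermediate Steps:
j(u) = -1 - 69/u (j(u) = -1 + (-207/u)/3 = -1 - 69/u)
N = 25 (N = -31 + 7*8 = -31 + 56 = 25)
j(-204)/N = ((-69 - 1*(-204))/(-204))/25 = -(-69 + 204)/204*(1/25) = -1/204*135*(1/25) = -45/68*1/25 = -9/340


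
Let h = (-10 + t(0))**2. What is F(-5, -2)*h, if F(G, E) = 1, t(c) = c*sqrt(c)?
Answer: 100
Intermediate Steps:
t(c) = c**(3/2)
h = 100 (h = (-10 + 0**(3/2))**2 = (-10 + 0)**2 = (-10)**2 = 100)
F(-5, -2)*h = 1*100 = 100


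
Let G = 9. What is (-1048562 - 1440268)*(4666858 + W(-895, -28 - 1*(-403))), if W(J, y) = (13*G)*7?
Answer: -11617054547910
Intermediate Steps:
W(J, y) = 819 (W(J, y) = (13*9)*7 = 117*7 = 819)
(-1048562 - 1440268)*(4666858 + W(-895, -28 - 1*(-403))) = (-1048562 - 1440268)*(4666858 + 819) = -2488830*4667677 = -11617054547910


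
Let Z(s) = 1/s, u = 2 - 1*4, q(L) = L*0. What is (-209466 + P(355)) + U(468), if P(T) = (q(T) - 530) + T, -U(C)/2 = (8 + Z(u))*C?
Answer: -216661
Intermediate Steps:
q(L) = 0
u = -2 (u = 2 - 4 = -2)
U(C) = -15*C (U(C) = -2*(8 + 1/(-2))*C = -2*(8 - 1/2)*C = -15*C)
P(T) = -530 + T (P(T) = (0 - 530) + T = -530 + T)
(-209466 + P(355)) + U(468) = (-209466 + (-530 + 355)) - 15*468 = (-209466 - 175) - 7020 = -209641 - 7020 = -216661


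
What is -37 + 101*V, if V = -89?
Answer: -9026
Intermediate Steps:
-37 + 101*V = -37 + 101*(-89) = -37 - 8989 = -9026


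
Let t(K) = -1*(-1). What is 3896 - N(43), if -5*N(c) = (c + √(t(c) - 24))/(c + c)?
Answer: 38961/10 + I*√23/430 ≈ 3896.1 + 0.011153*I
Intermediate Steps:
t(K) = 1
N(c) = -(c + I*√23)/(10*c) (N(c) = -(c + √(1 - 24))/(5*(c + c)) = -(c + √(-23))/(5*(2*c)) = -(c + I*√23)*1/(2*c)/5 = -(c + I*√23)/(10*c))
3896 - N(43) = 3896 - (-1*43 - I*√23)/(10*43) = 3896 - (-43 - I*√23)/(10*43) = 3896 - (-⅒ - I*√23/430) = 3896 + (⅒ + I*√23/430) = 38961/10 + I*√23/430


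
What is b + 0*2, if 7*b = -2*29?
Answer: -58/7 ≈ -8.2857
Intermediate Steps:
b = -58/7 (b = (-2*29)/7 = (1/7)*(-58) = -58/7 ≈ -8.2857)
b + 0*2 = -58/7 + 0*2 = -58/7 + 0 = -58/7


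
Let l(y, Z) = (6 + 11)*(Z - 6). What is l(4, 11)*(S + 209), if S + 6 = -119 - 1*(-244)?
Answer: 27880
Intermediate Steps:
l(y, Z) = -102 + 17*Z (l(y, Z) = 17*(-6 + Z) = -102 + 17*Z)
S = 119 (S = -6 + (-119 - 1*(-244)) = -6 + (-119 + 244) = -6 + 125 = 119)
l(4, 11)*(S + 209) = (-102 + 17*11)*(119 + 209) = (-102 + 187)*328 = 85*328 = 27880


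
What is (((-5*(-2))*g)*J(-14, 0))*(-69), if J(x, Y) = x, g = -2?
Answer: -19320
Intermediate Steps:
(((-5*(-2))*g)*J(-14, 0))*(-69) = ((-5*(-2)*(-2))*(-14))*(-69) = ((10*(-2))*(-14))*(-69) = -20*(-14)*(-69) = 280*(-69) = -19320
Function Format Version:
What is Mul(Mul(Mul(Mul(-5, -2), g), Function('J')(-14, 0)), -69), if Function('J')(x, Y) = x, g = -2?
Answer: -19320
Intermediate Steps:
Mul(Mul(Mul(Mul(-5, -2), g), Function('J')(-14, 0)), -69) = Mul(Mul(Mul(Mul(-5, -2), -2), -14), -69) = Mul(Mul(Mul(10, -2), -14), -69) = Mul(Mul(-20, -14), -69) = Mul(280, -69) = -19320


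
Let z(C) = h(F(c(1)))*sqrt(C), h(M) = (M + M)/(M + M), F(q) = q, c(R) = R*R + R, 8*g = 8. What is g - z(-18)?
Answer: 1 - 3*I*sqrt(2) ≈ 1.0 - 4.2426*I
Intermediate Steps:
g = 1 (g = (1/8)*8 = 1)
c(R) = R + R**2 (c(R) = R**2 + R = R + R**2)
h(M) = 1 (h(M) = (2*M)/((2*M)) = (2*M)*(1/(2*M)) = 1)
z(C) = sqrt(C) (z(C) = 1*sqrt(C) = sqrt(C))
g - z(-18) = 1 - sqrt(-18) = 1 - 3*I*sqrt(2)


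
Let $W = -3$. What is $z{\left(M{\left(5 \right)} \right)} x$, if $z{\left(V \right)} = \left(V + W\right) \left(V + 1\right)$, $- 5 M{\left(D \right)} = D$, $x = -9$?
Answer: $0$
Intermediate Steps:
$M{\left(D \right)} = - \frac{D}{5}$
$z{\left(V \right)} = \left(1 + V\right) \left(-3 + V\right)$ ($z{\left(V \right)} = \left(V - 3\right) \left(V + 1\right) = \left(-3 + V\right) \left(1 + V\right) = \left(1 + V\right) \left(-3 + V\right)$)
$z{\left(M{\left(5 \right)} \right)} x = \left(-3 + \left(\left(- \frac{1}{5}\right) 5\right)^{2} - 2 \left(\left(- \frac{1}{5}\right) 5\right)\right) \left(-9\right) = \left(-3 + \left(-1\right)^{2} - -2\right) \left(-9\right) = \left(-3 + 1 + 2\right) \left(-9\right) = 0 \left(-9\right) = 0$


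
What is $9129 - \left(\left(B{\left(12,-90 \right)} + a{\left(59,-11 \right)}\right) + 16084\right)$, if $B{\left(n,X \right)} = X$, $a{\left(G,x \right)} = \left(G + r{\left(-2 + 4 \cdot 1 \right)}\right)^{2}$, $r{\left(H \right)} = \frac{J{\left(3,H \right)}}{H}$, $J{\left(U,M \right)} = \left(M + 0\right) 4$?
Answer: $-10834$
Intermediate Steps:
$J{\left(U,M \right)} = 4 M$ ($J{\left(U,M \right)} = M 4 = 4 M$)
$r{\left(H \right)} = 4$ ($r{\left(H \right)} = \frac{4 H}{H} = 4$)
$a{\left(G,x \right)} = \left(4 + G\right)^{2}$ ($a{\left(G,x \right)} = \left(G + 4\right)^{2} = \left(4 + G\right)^{2}$)
$9129 - \left(\left(B{\left(12,-90 \right)} + a{\left(59,-11 \right)}\right) + 16084\right) = 9129 - \left(\left(-90 + \left(4 + 59\right)^{2}\right) + 16084\right) = 9129 - \left(\left(-90 + 63^{2}\right) + 16084\right) = 9129 - \left(\left(-90 + 3969\right) + 16084\right) = 9129 - \left(3879 + 16084\right) = 9129 - 19963 = -10834$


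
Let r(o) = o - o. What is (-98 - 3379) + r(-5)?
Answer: -3477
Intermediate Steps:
r(o) = 0
(-98 - 3379) + r(-5) = (-98 - 3379) + 0 = -3477 + 0 = -3477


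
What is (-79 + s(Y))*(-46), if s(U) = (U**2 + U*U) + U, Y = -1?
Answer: 3588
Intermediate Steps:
s(U) = U + 2*U**2 (s(U) = (U**2 + U**2) + U = 2*U**2 + U = U + 2*U**2)
(-79 + s(Y))*(-46) = (-79 - (1 + 2*(-1)))*(-46) = (-79 - (1 - 2))*(-46) = (-79 - 1*(-1))*(-46) = (-79 + 1)*(-46) = -78*(-46) = 3588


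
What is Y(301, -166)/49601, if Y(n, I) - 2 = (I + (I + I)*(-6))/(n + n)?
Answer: 1515/14929901 ≈ 0.00010147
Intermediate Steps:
Y(n, I) = 2 - 11*I/(2*n) (Y(n, I) = 2 + (I + (I + I)*(-6))/(n + n) = 2 + (I + (2*I)*(-6))/((2*n)) = 2 + (I - 12*I)*(1/(2*n)) = 2 + (-11*I)*(1/(2*n)) = 2 - 11*I/(2*n))
Y(301, -166)/49601 = (2 - 11/2*(-166)/301)/49601 = (2 - 11/2*(-166)*1/301)*(1/49601) = (2 + 913/301)*(1/49601) = (1515/301)*(1/49601) = 1515/14929901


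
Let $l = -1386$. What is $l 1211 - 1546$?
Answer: $-1679992$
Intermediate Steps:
$l 1211 - 1546 = \left(-1386\right) 1211 - 1546 = -1678446 - 1546 = -1679992$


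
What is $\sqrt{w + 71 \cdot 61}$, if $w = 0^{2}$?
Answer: $\sqrt{4331} \approx 65.81$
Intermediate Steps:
$w = 0$
$\sqrt{w + 71 \cdot 61} = \sqrt{0 + 71 \cdot 61} = \sqrt{0 + 4331} = \sqrt{4331}$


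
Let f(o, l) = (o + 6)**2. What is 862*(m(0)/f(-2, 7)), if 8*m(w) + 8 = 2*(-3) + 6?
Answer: -431/8 ≈ -53.875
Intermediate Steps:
m(w) = -1 (m(w) = -1 + (2*(-3) + 6)/8 = -1 + (-6 + 6)/8 = -1 + (1/8)*0 = -1 + 0 = -1)
f(o, l) = (6 + o)**2
862*(m(0)/f(-2, 7)) = 862*(-1/((6 - 2)**2)) = 862*(-1/(4**2)) = 862*(-1/16) = -431/8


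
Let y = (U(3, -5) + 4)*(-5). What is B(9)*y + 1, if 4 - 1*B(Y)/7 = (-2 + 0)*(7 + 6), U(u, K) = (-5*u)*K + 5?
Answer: -88199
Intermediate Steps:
U(u, K) = 5 - 5*K*u (U(u, K) = -5*K*u + 5 = 5 - 5*K*u)
y = -420 (y = ((5 - 5*(-5)*3) + 4)*(-5) = ((5 + 75) + 4)*(-5) = (80 + 4)*(-5) = 84*(-5) = -420)
B(Y) = 210 (B(Y) = 28 - 7*(-2 + 0)*(7 + 6) = 28 - (-14)*13 = 28 - 7*(-26) = 28 + 182 = 210)
B(9)*y + 1 = 210*(-420) + 1 = -88200 + 1 = -88199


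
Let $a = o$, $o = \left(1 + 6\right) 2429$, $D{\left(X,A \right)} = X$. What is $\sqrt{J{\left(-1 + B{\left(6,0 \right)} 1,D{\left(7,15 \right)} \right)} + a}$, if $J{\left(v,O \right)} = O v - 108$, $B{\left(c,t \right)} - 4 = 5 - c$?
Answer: $\sqrt{16909} \approx 130.03$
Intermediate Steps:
$o = 17003$ ($o = 7 \cdot 2429 = 17003$)
$B{\left(c,t \right)} = 9 - c$ ($B{\left(c,t \right)} = 4 - \left(-5 + c\right) = 9 - c$)
$J{\left(v,O \right)} = -108 + O v$
$a = 17003$
$\sqrt{J{\left(-1 + B{\left(6,0 \right)} 1,D{\left(7,15 \right)} \right)} + a} = \sqrt{\left(-108 + 7 \left(-1 + \left(9 - 6\right) 1\right)\right) + 17003} = \sqrt{\left(-108 + 7 \left(-1 + 3 \cdot 1\right)\right) + 17003} = \sqrt{\left(-108 + 7 \left(-1 + 3\right)\right) + 17003} = \sqrt{\left(-108 + 7 \cdot 2\right) + 17003} = \sqrt{\left(-108 + 14\right) + 17003} = \sqrt{-94 + 17003} = \sqrt{16909}$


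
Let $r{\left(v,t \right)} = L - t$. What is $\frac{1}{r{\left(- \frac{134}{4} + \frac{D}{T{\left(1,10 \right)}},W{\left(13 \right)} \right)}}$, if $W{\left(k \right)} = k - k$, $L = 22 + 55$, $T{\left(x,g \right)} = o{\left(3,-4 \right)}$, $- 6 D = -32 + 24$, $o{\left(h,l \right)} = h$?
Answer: $\frac{1}{77} \approx 0.012987$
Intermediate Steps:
$D = \frac{4}{3}$ ($D = - \frac{-32 + 24}{6} = \left(- \frac{1}{6}\right) \left(-8\right) = \frac{4}{3} \approx 1.3333$)
$T{\left(x,g \right)} = 3$
$L = 77$
$W{\left(k \right)} = 0$
$r{\left(v,t \right)} = 77 - t$
$\frac{1}{r{\left(- \frac{134}{4} + \frac{D}{T{\left(1,10 \right)}},W{\left(13 \right)} \right)}} = \frac{1}{77 - 0} = \frac{1}{77 + 0} = \frac{1}{77}$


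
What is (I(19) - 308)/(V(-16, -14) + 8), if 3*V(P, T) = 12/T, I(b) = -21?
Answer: -2303/54 ≈ -42.648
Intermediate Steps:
V(P, T) = 4/T (V(P, T) = (12/T)/3 = 4/T)
(I(19) - 308)/(V(-16, -14) + 8) = (-21 - 308)/(4/(-14) + 8) = -329/(4*(-1/14) + 8) = -329/(-2/7 + 8) = -329/54/7 = -329*7/54 = -2303/54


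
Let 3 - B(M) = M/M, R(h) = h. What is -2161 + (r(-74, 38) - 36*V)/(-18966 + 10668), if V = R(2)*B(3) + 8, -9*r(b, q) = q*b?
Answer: -80693363/37341 ≈ -2161.0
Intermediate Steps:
r(b, q) = -b*q/9 (r(b, q) = -q*b/9 = -b*q/9)
B(M) = 2 (B(M) = 3 - M/M = 3 - 1*1 = 3 - 1 = 2)
V = 12 (V = 2*2 + 8 = 4 + 8 = 12)
-2161 + (r(-74, 38) - 36*V)/(-18966 + 10668) = -2161 + (-⅑*(-74)*38 - 36*12)/(-18966 + 10668) = -2161 + (2812/9 - 432)/(-8298) = -2161 - 1076/9*(-1/8298) = -2161 + 538/37341 = -80693363/37341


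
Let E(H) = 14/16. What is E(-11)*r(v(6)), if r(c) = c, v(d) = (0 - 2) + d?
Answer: 7/2 ≈ 3.5000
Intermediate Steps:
v(d) = -2 + d
E(H) = 7/8 (E(H) = 14*(1/16) = 7/8)
E(-11)*r(v(6)) = 7*(-2 + 6)/8 = (7/8)*4 = 7/2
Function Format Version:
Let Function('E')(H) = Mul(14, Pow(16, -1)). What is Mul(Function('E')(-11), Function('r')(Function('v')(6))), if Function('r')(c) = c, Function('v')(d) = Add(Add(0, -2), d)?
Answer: Rational(7, 2) ≈ 3.5000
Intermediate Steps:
Function('v')(d) = Add(-2, d)
Function('E')(H) = Rational(7, 8) (Function('E')(H) = Mul(14, Rational(1, 16)) = Rational(7, 8))
Mul(Function('E')(-11), Function('r')(Function('v')(6))) = Mul(Rational(7, 8), Add(-2, 6)) = Mul(Rational(7, 8), 4) = Rational(7, 2)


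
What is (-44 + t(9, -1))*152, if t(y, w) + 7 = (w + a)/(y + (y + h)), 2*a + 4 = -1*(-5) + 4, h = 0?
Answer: -23218/3 ≈ -7739.3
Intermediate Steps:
a = 5/2 (a = -2 + (-1*(-5) + 4)/2 = -2 + (5 + 4)/2 = -2 + (½)*9 = -2 + 9/2 = 5/2 ≈ 2.5000)
t(y, w) = -7 + (5/2 + w)/(2*y) (t(y, w) = -7 + (w + 5/2)/(y + (y + 0)) = -7 + (5/2 + w)/(y + y) = -7 + (5/2 + w)/((2*y)) = -7 + (5/2 + w)*(1/(2*y)) = -7 + (5/2 + w)/(2*y))
(-44 + t(9, -1))*152 = (-44 + (¼)*(5 - 28*9 + 2*(-1))/9)*152 = (-44 + (¼)*(⅑)*(5 - 252 - 2))*152 = (-44 + (¼)*(⅑)*(-249))*152 = (-44 - 83/12)*152 = -611/12*152 = -23218/3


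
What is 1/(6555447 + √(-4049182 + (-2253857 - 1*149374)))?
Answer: 6555447/42973891822222 - I*√6452413/42973891822222 ≈ 1.5254e-7 - 5.9109e-11*I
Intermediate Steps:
1/(6555447 + √(-4049182 + (-2253857 - 1*149374))) = 1/(6555447 + √(-4049182 + (-2253857 - 149374))) = 1/(6555447 + √(-4049182 - 2403231)) = 1/(6555447 + √(-6452413)) = 1/(6555447 + I*√6452413)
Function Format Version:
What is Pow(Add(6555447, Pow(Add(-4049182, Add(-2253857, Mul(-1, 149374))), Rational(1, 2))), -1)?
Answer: Add(Rational(6555447, 42973891822222), Mul(Rational(-1, 42973891822222), I, Pow(6452413, Rational(1, 2)))) ≈ Add(1.5254e-7, Mul(-5.9109e-11, I))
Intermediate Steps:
Pow(Add(6555447, Pow(Add(-4049182, Add(-2253857, Mul(-1, 149374))), Rational(1, 2))), -1) = Pow(Add(6555447, Pow(Add(-4049182, Add(-2253857, -149374)), Rational(1, 2))), -1) = Pow(Add(6555447, Pow(Add(-4049182, -2403231), Rational(1, 2))), -1) = Pow(Add(6555447, Pow(-6452413, Rational(1, 2))), -1) = Pow(Add(6555447, Mul(I, Pow(6452413, Rational(1, 2)))), -1)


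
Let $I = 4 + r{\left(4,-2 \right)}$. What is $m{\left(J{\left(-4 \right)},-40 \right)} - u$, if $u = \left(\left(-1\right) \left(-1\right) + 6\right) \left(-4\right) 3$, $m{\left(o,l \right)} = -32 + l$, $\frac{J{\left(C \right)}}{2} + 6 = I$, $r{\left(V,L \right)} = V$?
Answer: $12$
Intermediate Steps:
$I = 8$ ($I = 4 + 4 = 8$)
$J{\left(C \right)} = 4$ ($J{\left(C \right)} = -12 + 2 \cdot 8 = -12 + 16 = 4$)
$u = -84$ ($u = \left(1 + 6\right) \left(-4\right) 3 = 7 \left(-4\right) 3 = \left(-28\right) 3 = -84$)
$m{\left(J{\left(-4 \right)},-40 \right)} - u = \left(-32 - 40\right) - -84 = -72 + 84 = 12$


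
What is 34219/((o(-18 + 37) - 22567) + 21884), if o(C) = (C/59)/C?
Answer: -2018921/40296 ≈ -50.102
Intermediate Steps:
o(C) = 1/59 (o(C) = (C*(1/59))/C = (C/59)/C = 1/59)
34219/((o(-18 + 37) - 22567) + 21884) = 34219/((1/59 - 22567) + 21884) = 34219/(-1331452/59 + 21884) = 34219/(-40296/59) = 34219*(-59/40296) = -2018921/40296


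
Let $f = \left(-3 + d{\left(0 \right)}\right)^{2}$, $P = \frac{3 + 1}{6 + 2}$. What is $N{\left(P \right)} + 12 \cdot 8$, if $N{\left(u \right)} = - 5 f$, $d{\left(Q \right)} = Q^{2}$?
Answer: $51$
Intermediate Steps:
$P = \frac{1}{2}$ ($P = \frac{4}{8} = 4 \cdot \frac{1}{8} = \frac{1}{2} \approx 0.5$)
$f = 9$ ($f = \left(-3 + 0^{2}\right)^{2} = \left(-3 + 0\right)^{2} = \left(-3\right)^{2} = 9$)
$N{\left(u \right)} = -45$ ($N{\left(u \right)} = \left(-5\right) 9 = -45$)
$N{\left(P \right)} + 12 \cdot 8 = -45 + 12 \cdot 8 = -45 + 96 = 51$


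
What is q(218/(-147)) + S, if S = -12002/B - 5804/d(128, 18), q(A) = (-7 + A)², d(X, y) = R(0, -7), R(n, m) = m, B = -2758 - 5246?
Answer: 26018815841/28826406 ≈ 902.60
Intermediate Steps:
B = -8004
d(X, y) = -7
S = 23269615/28014 (S = -12002/(-8004) - 5804/(-7) = -12002*(-1/8004) - 5804*(-⅐) = 6001/4002 + 5804/7 = 23269615/28014 ≈ 830.64)
q(218/(-147)) + S = (-7 + 218/(-147))² + 23269615/28014 = (-7 + 218*(-1/147))² + 23269615/28014 = (-7 - 218/147)² + 23269615/28014 = (-1247/147)² + 23269615/28014 = 1555009/21609 + 23269615/28014 = 26018815841/28826406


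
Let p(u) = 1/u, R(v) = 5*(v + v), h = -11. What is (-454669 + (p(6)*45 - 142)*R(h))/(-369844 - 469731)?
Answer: 439874/839575 ≈ 0.52392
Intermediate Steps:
R(v) = 10*v (R(v) = 5*(2*v) = 10*v)
(-454669 + (p(6)*45 - 142)*R(h))/(-369844 - 469731) = (-454669 + (45/6 - 142)*(10*(-11)))/(-369844 - 469731) = (-454669 + ((⅙)*45 - 142)*(-110))/(-839575) = (-454669 + (15/2 - 142)*(-110))*(-1/839575) = (-454669 - 269/2*(-110))*(-1/839575) = (-454669 + 14795)*(-1/839575) = -439874*(-1/839575) = 439874/839575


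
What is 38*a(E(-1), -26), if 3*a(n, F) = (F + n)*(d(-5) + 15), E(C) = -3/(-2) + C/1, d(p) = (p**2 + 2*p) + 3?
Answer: -10659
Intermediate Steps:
d(p) = 3 + p**2 + 2*p
E(C) = 3/2 + C (E(C) = -3*(-1/2) + C*1 = 3/2 + C)
a(n, F) = 11*F + 11*n (a(n, F) = ((F + n)*((3 + (-5)**2 + 2*(-5)) + 15))/3 = ((F + n)*((3 + 25 - 10) + 15))/3 = ((F + n)*(18 + 15))/3 = ((F + n)*33)/3 = (33*F + 33*n)/3 = 11*F + 11*n)
38*a(E(-1), -26) = 38*(11*(-26) + 11*(3/2 - 1)) = 38*(-286 + 11*(1/2)) = 38*(-286 + 11/2) = 38*(-561/2) = -10659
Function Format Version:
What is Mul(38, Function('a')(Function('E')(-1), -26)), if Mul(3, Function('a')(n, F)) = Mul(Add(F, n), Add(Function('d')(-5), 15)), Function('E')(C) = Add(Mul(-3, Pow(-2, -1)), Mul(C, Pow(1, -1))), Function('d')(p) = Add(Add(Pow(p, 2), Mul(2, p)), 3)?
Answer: -10659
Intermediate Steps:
Function('d')(p) = Add(3, Pow(p, 2), Mul(2, p))
Function('E')(C) = Add(Rational(3, 2), C) (Function('E')(C) = Add(Mul(-3, Rational(-1, 2)), Mul(C, 1)) = Add(Rational(3, 2), C))
Function('a')(n, F) = Add(Mul(11, F), Mul(11, n)) (Function('a')(n, F) = Mul(Rational(1, 3), Mul(Add(F, n), Add(Add(3, Pow(-5, 2), Mul(2, -5)), 15))) = Mul(Rational(1, 3), Mul(Add(F, n), Add(Add(3, 25, -10), 15))) = Mul(Rational(1, 3), Mul(Add(F, n), Add(18, 15))) = Mul(Rational(1, 3), Mul(Add(F, n), 33)) = Mul(Rational(1, 3), Add(Mul(33, F), Mul(33, n))) = Add(Mul(11, F), Mul(11, n)))
Mul(38, Function('a')(Function('E')(-1), -26)) = Mul(38, Add(Mul(11, -26), Mul(11, Add(Rational(3, 2), -1)))) = Mul(38, Add(-286, Mul(11, Rational(1, 2)))) = Mul(38, Add(-286, Rational(11, 2))) = Mul(38, Rational(-561, 2)) = -10659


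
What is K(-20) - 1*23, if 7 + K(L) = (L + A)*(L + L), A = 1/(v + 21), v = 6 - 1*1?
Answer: 9990/13 ≈ 768.46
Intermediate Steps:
v = 5 (v = 6 - 1 = 5)
A = 1/26 (A = 1/(5 + 21) = 1/26 ≈ 0.038462)
K(L) = -7 + 2*L*(1/26 + L) (K(L) = -7 + (L + 1/26)*(L + L) = -7 + (1/26 + L)*(2*L) = -7 + 2*L*(1/26 + L))
K(-20) - 1*23 = (-7 + 2*(-20)² + (1/13)*(-20)) - 1*23 = (-7 + 2*400 - 20/13) - 23 = (-7 + 800 - 20/13) - 23 = 10289/13 - 23 = 9990/13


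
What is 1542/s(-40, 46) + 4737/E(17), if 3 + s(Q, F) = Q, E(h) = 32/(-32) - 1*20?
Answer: -78691/301 ≈ -261.43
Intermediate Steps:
E(h) = -21 (E(h) = 32*(-1/32) - 20 = -1 - 20 = -21)
s(Q, F) = -3 + Q
1542/s(-40, 46) + 4737/E(17) = 1542/(-3 - 40) + 4737/(-21) = 1542/(-43) + 4737*(-1/21) = 1542*(-1/43) - 1579/7 = -1542/43 - 1579/7 = -78691/301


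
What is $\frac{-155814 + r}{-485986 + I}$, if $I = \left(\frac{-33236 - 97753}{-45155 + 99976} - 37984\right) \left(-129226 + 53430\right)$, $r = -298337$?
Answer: $- \frac{24897011971}{157814878411482} \approx -0.00015776$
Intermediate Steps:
$I = \frac{157841520649988}{54821}$ ($I = \left(- \frac{130989}{54821} - 37984\right) \left(-75796\right) = \left(- \frac{2082451853}{54821}\right) \left(-75796\right) = \frac{157841520649988}{54821} \approx 2.8792 \cdot 10^{9}$)
$\frac{-155814 + r}{-485986 + I} = \frac{-155814 - 298337}{-485986 + \frac{157841520649988}{54821}} = - \frac{454151}{\frac{157814878411482}{54821}} = \left(-454151\right) \frac{54821}{157814878411482} = - \frac{24897011971}{157814878411482}$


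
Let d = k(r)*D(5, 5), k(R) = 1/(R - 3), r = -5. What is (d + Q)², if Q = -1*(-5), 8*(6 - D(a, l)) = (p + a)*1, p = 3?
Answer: 1225/64 ≈ 19.141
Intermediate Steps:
D(a, l) = 45/8 - a/8 (D(a, l) = 6 - (3 + a)/8 = 6 + (-3/8 - a/8) = 45/8 - a/8)
Q = 5
k(R) = 1/(-3 + R)
d = -5/8 (d = (45/8 - ⅛*5)/(-3 - 5) = (45/8 - 5/8)/(-8) = -⅛*5 = -5/8 ≈ -0.62500)
(d + Q)² = (-5/8 + 5)² = (35/8)² = 1225/64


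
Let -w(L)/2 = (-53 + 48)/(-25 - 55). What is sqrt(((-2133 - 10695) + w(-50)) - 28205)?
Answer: I*sqrt(656530)/4 ≈ 202.57*I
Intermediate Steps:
w(L) = -1/8 (w(L) = -2*(-53 + 48)/(-25 - 55) = -(-10)/(-80) = -(-10)*(-1)/80 = -2*1/16 = -1/8)
sqrt(((-2133 - 10695) + w(-50)) - 28205) = sqrt(((-2133 - 10695) - 1/8) - 28205) = sqrt((-12828 - 1/8) - 28205) = sqrt(-102625/8 - 28205) = sqrt(-328265/8) = I*sqrt(656530)/4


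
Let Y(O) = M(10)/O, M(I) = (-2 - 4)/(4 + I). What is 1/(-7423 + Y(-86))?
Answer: -602/4468643 ≈ -0.00013472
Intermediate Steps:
M(I) = -6/(4 + I)
Y(O) = -3/(7*O) (Y(O) = (-6/(4 + 10))/O = (-6/14)/O = (-6*1/14)/O = -3/(7*O))
1/(-7423 + Y(-86)) = 1/(-7423 - 3/7/(-86)) = 1/(-7423 - 3/7*(-1/86)) = 1/(-7423 + 3/602) = 1/(-4468643/602) = -602/4468643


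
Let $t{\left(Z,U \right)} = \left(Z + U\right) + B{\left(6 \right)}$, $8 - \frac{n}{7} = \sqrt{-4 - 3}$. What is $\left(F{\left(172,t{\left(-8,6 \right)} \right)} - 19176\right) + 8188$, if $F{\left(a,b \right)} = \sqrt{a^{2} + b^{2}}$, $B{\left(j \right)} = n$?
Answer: $-10988 + 3 \sqrt{3573 - 84 i \sqrt{7}} \approx -10809.0 - 5.5743 i$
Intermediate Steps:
$n = 56 - 7 i \sqrt{7}$ ($n = 56 - 7 \sqrt{-4 - 3} = 56 - 7 \sqrt{-7} = 56 - 7 i \sqrt{7} \approx 56.0 - 18.52 i$)
$B{\left(j \right)} = 56 - 7 i \sqrt{7}$
$t{\left(Z,U \right)} = 56 + U + Z - 7 i \sqrt{7}$ ($t{\left(Z,U \right)} = \left(Z + U\right) + \left(56 - 7 i \sqrt{7}\right) = \left(U + Z\right) + \left(56 - 7 i \sqrt{7}\right) = 56 + U + Z - 7 i \sqrt{7}$)
$\left(F{\left(172,t{\left(-8,6 \right)} \right)} - 19176\right) + 8188 = \left(\sqrt{172^{2} + \left(56 + 6 - 8 - 7 i \sqrt{7}\right)^{2}} - 19176\right) + 8188 = \left(\sqrt{29584 + \left(54 - 7 i \sqrt{7}\right)^{2}} - 19176\right) + 8188 = \left(-19176 + \sqrt{29584 + \left(54 - 7 i \sqrt{7}\right)^{2}}\right) + 8188 = -10988 + \sqrt{29584 + \left(54 - 7 i \sqrt{7}\right)^{2}}$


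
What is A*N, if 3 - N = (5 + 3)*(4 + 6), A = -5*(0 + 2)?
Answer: 770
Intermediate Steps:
A = -10 (A = -5*2 = -10)
N = -77 (N = 3 - (5 + 3)*(4 + 6) = 3 - 8*10 = 3 - 1*80 = 3 - 80 = -77)
A*N = -10*(-77) = 770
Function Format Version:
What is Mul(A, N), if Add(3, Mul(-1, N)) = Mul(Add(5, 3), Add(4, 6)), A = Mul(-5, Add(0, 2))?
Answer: 770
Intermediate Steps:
A = -10 (A = Mul(-5, 2) = -10)
N = -77 (N = Add(3, Mul(-1, Mul(Add(5, 3), Add(4, 6)))) = Add(3, Mul(-1, Mul(8, 10))) = Add(3, Mul(-1, 80)) = Add(3, -80) = -77)
Mul(A, N) = Mul(-10, -77) = 770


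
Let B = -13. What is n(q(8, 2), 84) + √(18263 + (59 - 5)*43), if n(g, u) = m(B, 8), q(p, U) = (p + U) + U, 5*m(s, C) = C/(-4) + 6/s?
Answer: -32/65 + √20585 ≈ 142.98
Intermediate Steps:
m(s, C) = -C/20 + 6/(5*s) (m(s, C) = (C/(-4) + 6/s)/5 = (C*(-¼) + 6/s)/5 = (-C/4 + 6/s)/5 = (6/s - C/4)/5 = -C/20 + 6/(5*s))
q(p, U) = p + 2*U (q(p, U) = (U + p) + U = p + 2*U)
n(g, u) = -32/65 (n(g, u) = (1/20)*(24 - 1*8*(-13))/(-13) = (1/20)*(-1/13)*(24 + 104) = (1/20)*(-1/13)*128 = -32/65)
n(q(8, 2), 84) + √(18263 + (59 - 5)*43) = -32/65 + √(18263 + (59 - 5)*43) = -32/65 + √(18263 + 54*43) = -32/65 + √(18263 + 2322) = -32/65 + √20585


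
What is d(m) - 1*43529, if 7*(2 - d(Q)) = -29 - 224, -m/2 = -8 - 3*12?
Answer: -304436/7 ≈ -43491.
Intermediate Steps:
m = 88 (m = -2*(-8 - 3*12) = -2*(-8 - 36) = -2*(-44) = 88)
d(Q) = 267/7 (d(Q) = 2 - (-29 - 224)/7 = 2 - 1/7*(-253) = 2 + 253/7 = 267/7)
d(m) - 1*43529 = 267/7 - 1*43529 = 267/7 - 43529 = -304436/7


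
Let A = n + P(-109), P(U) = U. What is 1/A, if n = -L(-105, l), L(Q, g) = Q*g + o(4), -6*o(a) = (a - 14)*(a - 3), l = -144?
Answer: -3/45692 ≈ -6.5657e-5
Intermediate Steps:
o(a) = -(-14 + a)*(-3 + a)/6 (o(a) = -(a - 14)*(a - 3)/6 = -(-14 + a)*(-3 + a)/6)
L(Q, g) = 5/3 + Q*g (L(Q, g) = Q*g + (-7 - 1/6*4**2 + (17/6)*4) = Q*g + (-7 - 1/6*16 + 34/3) = Q*g + (-7 - 8/3 + 34/3) = Q*g + 5/3 = 5/3 + Q*g)
n = -45365/3 (n = -(5/3 - 105*(-144)) = -(5/3 + 15120) = -1*45365/3 = -45365/3 ≈ -15122.)
A = -45692/3 (A = -45365/3 - 109 = -45692/3 ≈ -15231.)
1/A = 1/(-45692/3) = -3/45692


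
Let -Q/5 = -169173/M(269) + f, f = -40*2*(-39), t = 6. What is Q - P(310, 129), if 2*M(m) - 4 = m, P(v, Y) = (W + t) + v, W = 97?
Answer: -893273/91 ≈ -9816.2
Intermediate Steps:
f = 3120 (f = -80*(-39) = 3120)
P(v, Y) = 103 + v (P(v, Y) = (97 + 6) + v = 103 + v)
M(m) = 2 + m/2
Q = -855690/91 (Q = -5*(-169173/(2 + (½)*269) + 3120) = -5*(-169173/(2 + 269/2) + 3120) = -5*(-169173/273/2 + 3120) = -5*(-169173*2/273 + 3120) = -5*(-112782/91 + 3120) = -5*171138/91 = -855690/91 ≈ -9403.2)
Q - P(310, 129) = -855690/91 - (103 + 310) = -855690/91 - 1*413 = -855690/91 - 413 = -893273/91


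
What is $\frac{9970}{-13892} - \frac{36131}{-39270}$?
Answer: $\frac{13801244}{68192355} \approx 0.20239$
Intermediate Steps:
$\frac{9970}{-13892} - \frac{36131}{-39270} = 9970 \left(- \frac{1}{13892}\right) - - \frac{36131}{39270} = - \frac{4985}{6946} + \frac{36131}{39270} = \frac{13801244}{68192355}$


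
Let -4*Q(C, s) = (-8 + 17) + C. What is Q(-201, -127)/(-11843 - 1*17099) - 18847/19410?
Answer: -273200777/280882110 ≈ -0.97265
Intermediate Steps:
Q(C, s) = -9/4 - C/4 (Q(C, s) = -((-8 + 17) + C)/4 = -(9 + C)/4 = -9/4 - C/4)
Q(-201, -127)/(-11843 - 1*17099) - 18847/19410 = (-9/4 - ¼*(-201))/(-11843 - 1*17099) - 18847/19410 = (-9/4 + 201/4)/(-11843 - 17099) - 18847*1/19410 = 48/(-28942) - 18847/19410 = 48*(-1/28942) - 18847/19410 = -24/14471 - 18847/19410 = -273200777/280882110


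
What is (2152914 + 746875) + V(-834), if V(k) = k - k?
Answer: 2899789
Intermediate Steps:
V(k) = 0
(2152914 + 746875) + V(-834) = (2152914 + 746875) + 0 = 2899789 + 0 = 2899789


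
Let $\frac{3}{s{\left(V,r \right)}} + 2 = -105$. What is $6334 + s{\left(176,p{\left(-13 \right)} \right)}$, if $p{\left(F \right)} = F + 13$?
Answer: $\frac{677735}{107} \approx 6334.0$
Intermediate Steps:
$p{\left(F \right)} = 13 + F$
$s{\left(V,r \right)} = - \frac{3}{107}$ ($s{\left(V,r \right)} = \frac{3}{-2 - 105} = \frac{3}{-107} = 3 \left(- \frac{1}{107}\right) = - \frac{3}{107}$)
$6334 + s{\left(176,p{\left(-13 \right)} \right)} = 6334 - \frac{3}{107} = \frac{677735}{107}$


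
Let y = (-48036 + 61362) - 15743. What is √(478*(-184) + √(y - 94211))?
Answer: √(-87952 + 14*I*√493) ≈ 0.5241 + 296.57*I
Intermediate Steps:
y = -2417 (y = 13326 - 15743 = -2417)
√(478*(-184) + √(y - 94211)) = √(478*(-184) + √(-2417 - 94211)) = √(-87952 + √(-96628)) = √(-87952 + 14*I*√493)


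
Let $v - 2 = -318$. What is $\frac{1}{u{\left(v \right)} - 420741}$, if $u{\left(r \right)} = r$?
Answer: $- \frac{1}{421057} \approx -2.375 \cdot 10^{-6}$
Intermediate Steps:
$v = -316$ ($v = 2 - 318 = -316$)
$\frac{1}{u{\left(v \right)} - 420741} = \frac{1}{-316 - 420741} = \frac{1}{-421057} = - \frac{1}{421057}$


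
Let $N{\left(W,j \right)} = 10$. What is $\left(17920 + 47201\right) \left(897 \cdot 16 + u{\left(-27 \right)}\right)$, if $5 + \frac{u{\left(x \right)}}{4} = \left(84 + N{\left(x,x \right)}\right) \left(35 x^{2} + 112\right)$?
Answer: $628423120164$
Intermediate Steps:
$u{\left(x \right)} = 42092 + 13160 x^{2}$ ($u{\left(x \right)} = -20 + 4 \left(84 + 10\right) \left(35 x^{2} + 112\right) = -20 + 4 \cdot 94 \left(112 + 35 x^{2}\right) = -20 + 4 \left(10528 + 3290 x^{2}\right) = -20 + \left(42112 + 13160 x^{2}\right) = 42092 + 13160 x^{2}$)
$\left(17920 + 47201\right) \left(897 \cdot 16 + u{\left(-27 \right)}\right) = \left(17920 + 47201\right) \left(897 \cdot 16 + \left(42092 + 13160 \left(-27\right)^{2}\right)\right) = 65121 \left(14352 + \left(42092 + 13160 \cdot 729\right)\right) = 65121 \left(14352 + \left(42092 + 9593640\right)\right) = 65121 \left(14352 + 9635732\right) = 65121 \cdot 9650084 = 628423120164$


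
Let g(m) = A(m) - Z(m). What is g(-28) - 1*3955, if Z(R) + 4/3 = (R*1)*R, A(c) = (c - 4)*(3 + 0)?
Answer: -14501/3 ≈ -4833.7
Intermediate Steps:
A(c) = -12 + 3*c (A(c) = (-4 + c)*3 = -12 + 3*c)
Z(R) = -4/3 + R² (Z(R) = -4/3 + (R*1)*R = -4/3 + R*R = -4/3 + R²)
g(m) = -32/3 - m² + 3*m (g(m) = (-12 + 3*m) - (-4/3 + m²) = (-12 + 3*m) + (4/3 - m²) = -32/3 - m² + 3*m)
g(-28) - 1*3955 = (-32/3 - 1*(-28)² + 3*(-28)) - 1*3955 = (-32/3 - 1*784 - 84) - 3955 = (-32/3 - 784 - 84) - 3955 = -2636/3 - 3955 = -14501/3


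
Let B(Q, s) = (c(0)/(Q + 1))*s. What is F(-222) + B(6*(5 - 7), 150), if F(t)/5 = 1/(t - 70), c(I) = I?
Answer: -5/292 ≈ -0.017123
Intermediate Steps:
F(t) = 5/(-70 + t) (F(t) = 5/(t - 70) = 5/(-70 + t))
B(Q, s) = 0 (B(Q, s) = (0/(Q + 1))*s = (0/(1 + Q))*s = 0*s = 0)
F(-222) + B(6*(5 - 7), 150) = 5/(-70 - 222) + 0 = 5/(-292) + 0 = 5*(-1/292) + 0 = -5/292 + 0 = -5/292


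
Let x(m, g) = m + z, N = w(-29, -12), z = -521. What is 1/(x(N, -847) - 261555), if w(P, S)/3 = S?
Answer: -1/262112 ≈ -3.8152e-6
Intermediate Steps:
w(P, S) = 3*S
N = -36 (N = 3*(-12) = -36)
x(m, g) = -521 + m (x(m, g) = m - 521 = -521 + m)
1/(x(N, -847) - 261555) = 1/((-521 - 36) - 261555) = 1/(-557 - 261555) = 1/(-262112) = -1/262112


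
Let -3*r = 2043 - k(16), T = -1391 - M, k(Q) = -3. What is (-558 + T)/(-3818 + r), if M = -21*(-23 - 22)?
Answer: 1447/2250 ≈ 0.64311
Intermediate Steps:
M = 945 (M = -21*(-45) = 945)
T = -2336 (T = -1391 - 1*945 = -1391 - 945 = -2336)
r = -682 (r = -(2043 - 1*(-3))/3 = -(2043 + 3)/3 = -⅓*2046 = -682)
(-558 + T)/(-3818 + r) = (-558 - 2336)/(-3818 - 682) = -2894/(-4500) = -2894*(-1/4500) = 1447/2250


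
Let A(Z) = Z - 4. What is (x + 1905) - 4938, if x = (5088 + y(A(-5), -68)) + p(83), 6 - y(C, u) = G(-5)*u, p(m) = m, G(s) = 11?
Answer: 2892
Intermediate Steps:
A(Z) = -4 + Z
y(C, u) = 6 - 11*u
x = 5925 (x = (5088 + (6 - 11*(-68))) + 83 = (5088 + (6 + 748)) + 83 = (5088 + 754) + 83 = 5842 + 83 = 5925)
(x + 1905) - 4938 = (5925 + 1905) - 4938 = 7830 - 4938 = 2892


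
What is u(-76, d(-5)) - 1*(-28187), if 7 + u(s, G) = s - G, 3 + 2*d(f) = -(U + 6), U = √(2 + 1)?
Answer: 56217/2 + √3/2 ≈ 28109.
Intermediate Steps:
U = √3 ≈ 1.7320
d(f) = -9/2 - √3/2 (d(f) = -3/2 + (-(√3 + 6))/2 = -3/2 + (-(6 + √3))/2 = -3/2 + (-6 - √3)/2 = -3/2 + (-3 - √3/2) = -9/2 - √3/2)
u(s, G) = -7 + s - G (u(s, G) = -7 + (s - G) = -7 + s - G)
u(-76, d(-5)) - 1*(-28187) = (-7 - 76 - (-9/2 - √3/2)) - 1*(-28187) = (-7 - 76 + (9/2 + √3/2)) + 28187 = (-157/2 + √3/2) + 28187 = 56217/2 + √3/2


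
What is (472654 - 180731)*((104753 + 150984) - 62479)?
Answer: 56416455134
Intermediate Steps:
(472654 - 180731)*((104753 + 150984) - 62479) = 291923*(255737 - 62479) = 291923*193258 = 56416455134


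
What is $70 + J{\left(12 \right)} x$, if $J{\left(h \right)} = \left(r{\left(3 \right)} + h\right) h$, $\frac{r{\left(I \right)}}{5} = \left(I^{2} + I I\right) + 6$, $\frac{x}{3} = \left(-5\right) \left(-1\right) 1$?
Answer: $23830$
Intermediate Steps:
$x = 15$ ($x = 3 \left(-5\right) \left(-1\right) 1 = 3 \cdot 5 \cdot 1 = 3 \cdot 5 = 15$)
$r{\left(I \right)} = 30 + 10 I^{2}$ ($r{\left(I \right)} = 5 \left(\left(I^{2} + I I\right) + 6\right) = 5 \left(\left(I^{2} + I^{2}\right) + 6\right) = 5 \left(2 I^{2} + 6\right) = 5 \left(6 + 2 I^{2}\right) = 30 + 10 I^{2}$)
$J{\left(h \right)} = h \left(120 + h\right)$ ($J{\left(h \right)} = \left(\left(30 + 10 \cdot 3^{2}\right) + h\right) h = \left(\left(30 + 10 \cdot 9\right) + h\right) h = \left(\left(30 + 90\right) + h\right) h = \left(120 + h\right) h = h \left(120 + h\right)$)
$70 + J{\left(12 \right)} x = 70 + 12 \left(120 + 12\right) 15 = 70 + 12 \cdot 132 \cdot 15 = 70 + 1584 \cdot 15 = 70 + 23760 = 23830$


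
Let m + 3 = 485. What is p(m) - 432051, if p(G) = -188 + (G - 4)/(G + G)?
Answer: -208338959/482 ≈ -4.3224e+5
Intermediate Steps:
m = 482 (m = -3 + 485 = 482)
p(G) = -188 + (-4 + G)/(2*G) (p(G) = -188 + (-4 + G)/((2*G)) = -188 + (-4 + G)*(1/(2*G)) = -188 + (-4 + G)/(2*G))
p(m) - 432051 = (-375/2 - 2/482) - 432051 = (-375/2 - 2*1/482) - 432051 = (-375/2 - 1/241) - 432051 = -90377/482 - 432051 = -208338959/482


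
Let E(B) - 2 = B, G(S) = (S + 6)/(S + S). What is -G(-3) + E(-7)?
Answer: -9/2 ≈ -4.5000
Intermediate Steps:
G(S) = (6 + S)/(2*S) (G(S) = (6 + S)/((2*S)) = (6 + S)*(1/(2*S)) = (6 + S)/(2*S))
E(B) = 2 + B
-G(-3) + E(-7) = -(6 - 3)/(2*(-3)) + (2 - 7) = -(-1)*3/(2*3) - 5 = -1*(-½) - 5 = ½ - 5 = -9/2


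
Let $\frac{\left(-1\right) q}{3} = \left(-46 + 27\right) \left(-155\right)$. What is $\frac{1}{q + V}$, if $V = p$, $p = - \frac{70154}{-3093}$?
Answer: $- \frac{3093}{27256501} \approx -0.00011348$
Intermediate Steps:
$q = -8835$ ($q = - 3 \left(-46 + 27\right) \left(-155\right) = - 3 \left(\left(-19\right) \left(-155\right)\right) = \left(-3\right) 2945 = -8835$)
$p = \frac{70154}{3093}$ ($p = \left(-70154\right) \left(- \frac{1}{3093}\right) = \frac{70154}{3093} \approx 22.682$)
$V = \frac{70154}{3093} \approx 22.682$
$\frac{1}{q + V} = \frac{1}{-8835 + \frac{70154}{3093}} = \frac{1}{- \frac{27256501}{3093}} = - \frac{3093}{27256501}$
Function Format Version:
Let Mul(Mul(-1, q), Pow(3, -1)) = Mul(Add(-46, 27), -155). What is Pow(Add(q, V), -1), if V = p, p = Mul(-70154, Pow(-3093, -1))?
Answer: Rational(-3093, 27256501) ≈ -0.00011348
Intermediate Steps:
q = -8835 (q = Mul(-3, Mul(Add(-46, 27), -155)) = Mul(-3, Mul(-19, -155)) = Mul(-3, 2945) = -8835)
p = Rational(70154, 3093) (p = Mul(-70154, Rational(-1, 3093)) = Rational(70154, 3093) ≈ 22.682)
V = Rational(70154, 3093) ≈ 22.682
Pow(Add(q, V), -1) = Pow(Add(-8835, Rational(70154, 3093)), -1) = Pow(Rational(-27256501, 3093), -1) = Rational(-3093, 27256501)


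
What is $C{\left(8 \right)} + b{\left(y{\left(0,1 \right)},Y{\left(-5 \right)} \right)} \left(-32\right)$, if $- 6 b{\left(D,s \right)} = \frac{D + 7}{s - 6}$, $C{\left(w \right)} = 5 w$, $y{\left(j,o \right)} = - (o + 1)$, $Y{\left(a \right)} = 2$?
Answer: $\frac{100}{3} \approx 33.333$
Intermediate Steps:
$y{\left(j,o \right)} = -1 - o$ ($y{\left(j,o \right)} = - (1 + o) = -1 - o$)
$b{\left(D,s \right)} = - \frac{7 + D}{6 \left(-6 + s\right)}$ ($b{\left(D,s \right)} = - \frac{\left(D + 7\right) \frac{1}{s - 6}}{6} = - \frac{\left(7 + D\right) \frac{1}{-6 + s}}{6} = - \frac{\frac{1}{-6 + s} \left(7 + D\right)}{6} = - \frac{7 + D}{6 \left(-6 + s\right)}$)
$C{\left(8 \right)} + b{\left(y{\left(0,1 \right)},Y{\left(-5 \right)} \right)} \left(-32\right) = 5 \cdot 8 + \frac{-7 - \left(-1 - 1\right)}{6 \left(-6 + 2\right)} \left(-32\right) = 40 + \frac{-7 - \left(-1 - 1\right)}{6 \left(-4\right)} \left(-32\right) = 40 + \frac{1}{6} \left(- \frac{1}{4}\right) \left(-7 - -2\right) \left(-32\right) = 40 + \frac{1}{6} \left(- \frac{1}{4}\right) \left(-7 + 2\right) \left(-32\right) = 40 + \frac{1}{6} \left(- \frac{1}{4}\right) \left(-5\right) \left(-32\right) = 40 + \frac{5}{24} \left(-32\right) = 40 - \frac{20}{3} = \frac{100}{3}$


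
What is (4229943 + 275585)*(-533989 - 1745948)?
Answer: -10272319991736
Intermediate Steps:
(4229943 + 275585)*(-533989 - 1745948) = 4505528*(-2279937) = -10272319991736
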